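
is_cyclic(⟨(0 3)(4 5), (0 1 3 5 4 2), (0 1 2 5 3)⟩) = no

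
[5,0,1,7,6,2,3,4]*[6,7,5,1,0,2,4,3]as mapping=[0→2,1→6,2→7,3→3,4→4,5→5,6→1,7→0]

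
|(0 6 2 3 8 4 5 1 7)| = 9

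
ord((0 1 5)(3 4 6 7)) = 12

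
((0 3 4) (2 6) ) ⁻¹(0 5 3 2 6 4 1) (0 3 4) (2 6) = (0 1 3 5 4 6 2) 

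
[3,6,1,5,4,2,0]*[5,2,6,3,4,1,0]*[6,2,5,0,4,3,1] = [0,6,5,2,4,1,3]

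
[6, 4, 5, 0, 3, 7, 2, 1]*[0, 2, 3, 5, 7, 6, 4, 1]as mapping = [0→4, 1→7, 2→6, 3→0, 4→5, 5→1, 6→3, 7→2]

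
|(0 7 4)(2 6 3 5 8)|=15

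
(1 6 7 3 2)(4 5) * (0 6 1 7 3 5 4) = (0 6 3 2 7 5)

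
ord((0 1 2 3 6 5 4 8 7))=9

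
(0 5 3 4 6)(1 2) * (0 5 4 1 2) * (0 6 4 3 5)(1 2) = (0 3 2 1 6)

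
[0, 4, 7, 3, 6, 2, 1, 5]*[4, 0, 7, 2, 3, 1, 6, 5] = [4, 3, 5, 2, 6, 7, 0, 1]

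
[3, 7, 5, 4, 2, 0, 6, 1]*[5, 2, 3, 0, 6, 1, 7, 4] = [0, 4, 1, 6, 3, 5, 7, 2]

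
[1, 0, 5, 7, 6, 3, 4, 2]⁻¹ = [1, 0, 7, 5, 6, 2, 4, 3]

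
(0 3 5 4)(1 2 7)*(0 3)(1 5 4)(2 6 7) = (1 6 7 5)(3 4)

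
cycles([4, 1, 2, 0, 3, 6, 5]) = (0 4 3)(5 6)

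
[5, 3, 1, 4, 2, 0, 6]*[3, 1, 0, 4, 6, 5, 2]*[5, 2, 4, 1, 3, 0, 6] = [0, 3, 2, 6, 5, 1, 4]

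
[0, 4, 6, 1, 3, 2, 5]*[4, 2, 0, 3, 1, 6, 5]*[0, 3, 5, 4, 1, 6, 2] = [1, 3, 6, 5, 4, 0, 2]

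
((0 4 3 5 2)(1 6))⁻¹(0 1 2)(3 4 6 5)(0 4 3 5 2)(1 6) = (0 4 6)(1 2 5 3)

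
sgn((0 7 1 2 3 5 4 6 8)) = 1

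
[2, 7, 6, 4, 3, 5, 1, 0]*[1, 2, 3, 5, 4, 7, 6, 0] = [3, 0, 6, 4, 5, 7, 2, 1]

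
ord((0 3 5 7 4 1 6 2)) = 8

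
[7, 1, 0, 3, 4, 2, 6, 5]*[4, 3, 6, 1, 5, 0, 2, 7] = [7, 3, 4, 1, 5, 6, 2, 0]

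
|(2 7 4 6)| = 4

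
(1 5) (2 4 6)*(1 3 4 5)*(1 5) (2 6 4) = (1 5 3 2) 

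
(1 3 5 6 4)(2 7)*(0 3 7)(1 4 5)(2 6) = (0 3 1 7 6 5 2)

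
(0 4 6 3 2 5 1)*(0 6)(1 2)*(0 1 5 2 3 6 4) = (1 4)(3 5)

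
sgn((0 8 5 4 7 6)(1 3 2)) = -1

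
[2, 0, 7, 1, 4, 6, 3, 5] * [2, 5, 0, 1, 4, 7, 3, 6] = [0, 2, 6, 5, 4, 3, 1, 7]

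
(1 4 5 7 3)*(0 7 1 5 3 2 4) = (0 7 2 4 3 5 1)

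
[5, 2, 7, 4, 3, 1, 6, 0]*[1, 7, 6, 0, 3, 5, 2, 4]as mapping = [0→5, 1→6, 2→4, 3→3, 4→0, 5→7, 6→2, 7→1]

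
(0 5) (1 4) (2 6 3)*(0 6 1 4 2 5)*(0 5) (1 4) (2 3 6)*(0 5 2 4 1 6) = (0 2 1 3 5 4 6) 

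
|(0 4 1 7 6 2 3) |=7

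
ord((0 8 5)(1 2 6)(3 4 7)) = 3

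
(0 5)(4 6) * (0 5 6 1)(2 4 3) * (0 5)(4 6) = (0 4 1 5)(2 6 3)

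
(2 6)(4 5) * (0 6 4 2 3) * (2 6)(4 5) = (0 2 5 6 3)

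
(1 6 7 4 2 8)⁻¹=(1 8 2 4 7 6)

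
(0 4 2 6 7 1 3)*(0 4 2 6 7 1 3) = (0 2 7 3 4 6 1)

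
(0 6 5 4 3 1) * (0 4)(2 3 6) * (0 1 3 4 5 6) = (0 2 4)(1 5)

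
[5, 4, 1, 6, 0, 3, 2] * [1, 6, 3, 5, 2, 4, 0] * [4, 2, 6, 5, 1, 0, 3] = [1, 6, 3, 4, 2, 0, 5]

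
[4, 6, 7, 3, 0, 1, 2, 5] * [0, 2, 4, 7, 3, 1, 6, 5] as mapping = [0→3, 1→6, 2→5, 3→7, 4→0, 5→2, 6→4, 7→1] 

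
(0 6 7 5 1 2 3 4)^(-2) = (0 3 1 7)(2 5 6 4)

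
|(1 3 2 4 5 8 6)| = 7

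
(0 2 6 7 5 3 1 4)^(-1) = (0 4 1 3 5 7 6 2)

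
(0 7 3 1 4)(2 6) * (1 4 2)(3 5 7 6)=(0 6 1 2 3 4)(5 7)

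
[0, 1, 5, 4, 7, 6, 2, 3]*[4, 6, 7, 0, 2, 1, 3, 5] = [4, 6, 1, 2, 5, 3, 7, 0]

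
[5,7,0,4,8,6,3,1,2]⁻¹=[2,7,8,6,3,0,5,1,4]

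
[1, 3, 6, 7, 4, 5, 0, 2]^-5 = [1, 3, 6, 7, 4, 5, 0, 2]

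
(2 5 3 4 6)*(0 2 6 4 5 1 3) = (0 2 1 3 5)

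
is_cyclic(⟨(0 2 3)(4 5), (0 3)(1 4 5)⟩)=no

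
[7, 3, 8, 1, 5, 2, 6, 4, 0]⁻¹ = [8, 3, 5, 1, 7, 4, 6, 0, 2]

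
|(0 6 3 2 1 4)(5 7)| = 6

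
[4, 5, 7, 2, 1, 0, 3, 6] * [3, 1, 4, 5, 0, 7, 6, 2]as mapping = [0→0, 1→7, 2→2, 3→4, 4→1, 5→3, 6→5, 7→6]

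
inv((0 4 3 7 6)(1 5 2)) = (0 6 7 3 4)(1 2 5)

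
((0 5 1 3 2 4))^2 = (0 1 2)(3 4 5)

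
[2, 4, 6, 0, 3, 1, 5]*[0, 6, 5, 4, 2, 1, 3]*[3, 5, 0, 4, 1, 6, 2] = [6, 0, 4, 3, 1, 2, 5]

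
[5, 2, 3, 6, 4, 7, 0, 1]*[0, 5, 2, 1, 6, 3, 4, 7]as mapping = [0→3, 1→2, 2→1, 3→4, 4→6, 5→7, 6→0, 7→5]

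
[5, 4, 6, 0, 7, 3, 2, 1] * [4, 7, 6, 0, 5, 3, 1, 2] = [3, 5, 1, 4, 2, 0, 6, 7]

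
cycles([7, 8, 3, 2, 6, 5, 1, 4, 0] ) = (0 7 4 6 1 8)(2 3)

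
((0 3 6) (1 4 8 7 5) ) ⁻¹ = (0 6 3) (1 5 7 8 4) 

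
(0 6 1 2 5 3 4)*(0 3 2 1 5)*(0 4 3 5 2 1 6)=(1 6 2 4 5)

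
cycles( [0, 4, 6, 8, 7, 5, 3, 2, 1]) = (1 4 7 2 6 3 8)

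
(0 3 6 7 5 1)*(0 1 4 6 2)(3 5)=(0 5 4 6 7 3 2)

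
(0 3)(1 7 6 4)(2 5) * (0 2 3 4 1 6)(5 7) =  (0 4 6 1 5 3 2 7)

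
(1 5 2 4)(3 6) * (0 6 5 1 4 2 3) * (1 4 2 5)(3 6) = (0 3 1 4 2 5 6)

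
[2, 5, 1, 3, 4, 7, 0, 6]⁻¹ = [6, 2, 0, 3, 4, 1, 7, 5]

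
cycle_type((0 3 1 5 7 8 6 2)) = 8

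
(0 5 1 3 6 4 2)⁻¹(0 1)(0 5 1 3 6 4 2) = (3 5)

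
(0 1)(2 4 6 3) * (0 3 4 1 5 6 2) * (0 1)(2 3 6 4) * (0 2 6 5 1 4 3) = (0 1 5 3 4)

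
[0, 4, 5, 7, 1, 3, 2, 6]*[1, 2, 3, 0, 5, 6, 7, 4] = [1, 5, 6, 4, 2, 0, 3, 7]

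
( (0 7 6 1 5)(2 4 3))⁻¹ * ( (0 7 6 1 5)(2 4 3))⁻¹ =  (0 1 7 5 6)(2 4 3)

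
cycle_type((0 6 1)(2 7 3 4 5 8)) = 3.6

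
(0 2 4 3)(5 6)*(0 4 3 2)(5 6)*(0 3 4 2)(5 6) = (0 3 2 4)(5 6)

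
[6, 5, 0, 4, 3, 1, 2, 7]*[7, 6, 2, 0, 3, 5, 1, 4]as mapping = [0→1, 1→5, 2→7, 3→3, 4→0, 5→6, 6→2, 7→4]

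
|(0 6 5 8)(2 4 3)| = 12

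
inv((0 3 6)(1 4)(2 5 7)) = (0 6 3)(1 4)(2 7 5)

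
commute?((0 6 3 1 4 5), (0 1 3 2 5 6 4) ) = no:(0 6 3 1 4 5)*(0 1 3 2 5 6 4) = (0 4 6 2 5 1), (0 1 3 2 5 6 4)*(0 6 3 1 4 5) = (0 4 6 5 3 2) 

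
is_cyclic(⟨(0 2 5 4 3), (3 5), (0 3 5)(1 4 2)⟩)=no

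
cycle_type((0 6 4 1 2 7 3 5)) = 8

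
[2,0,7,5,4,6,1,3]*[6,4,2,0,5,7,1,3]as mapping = [0→2,1→6,2→3,3→7,4→5,5→1,6→4,7→0]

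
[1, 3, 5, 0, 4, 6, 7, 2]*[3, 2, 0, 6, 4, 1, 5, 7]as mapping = [0→2, 1→6, 2→1, 3→3, 4→4, 5→5, 6→7, 7→0]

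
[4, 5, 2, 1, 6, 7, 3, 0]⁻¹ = [7, 3, 2, 6, 0, 1, 4, 5]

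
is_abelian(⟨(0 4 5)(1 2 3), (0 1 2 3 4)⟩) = no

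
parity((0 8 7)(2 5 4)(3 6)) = odd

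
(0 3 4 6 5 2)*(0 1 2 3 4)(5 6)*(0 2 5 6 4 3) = (0 3 2 1 5)(4 6)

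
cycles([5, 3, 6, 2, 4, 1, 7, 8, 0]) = (0 5 1 3 2 6 7 8)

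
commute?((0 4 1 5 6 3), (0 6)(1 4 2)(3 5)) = no:(0 4 1 5 6 3) * (0 6)(1 4 2)(3 5) = (0 2 1 3 6 5), (0 6)(1 4 2)(3 5) * (0 4 1 5 6 3) = (0 3 6 4 2 5)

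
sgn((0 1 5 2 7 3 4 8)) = -1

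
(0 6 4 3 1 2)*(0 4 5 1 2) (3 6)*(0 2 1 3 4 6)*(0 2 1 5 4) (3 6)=(2 3 5 6 4) 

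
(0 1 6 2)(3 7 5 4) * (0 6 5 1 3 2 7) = (0 3)(1 5 4 2 6 7)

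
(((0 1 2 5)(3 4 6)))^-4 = (3 6 4)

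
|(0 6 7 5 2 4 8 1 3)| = 9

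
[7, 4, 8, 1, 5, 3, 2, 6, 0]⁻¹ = [8, 3, 6, 5, 1, 4, 7, 0, 2]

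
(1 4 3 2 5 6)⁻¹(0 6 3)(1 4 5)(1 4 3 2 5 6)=(0 1 2)(3 6 4)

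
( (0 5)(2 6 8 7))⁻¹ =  (0 5)(2 7 8 6)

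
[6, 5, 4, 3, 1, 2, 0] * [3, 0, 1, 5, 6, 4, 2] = [2, 4, 6, 5, 0, 1, 3]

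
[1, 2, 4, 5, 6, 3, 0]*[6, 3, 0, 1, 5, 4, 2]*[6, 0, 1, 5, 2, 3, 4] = [5, 6, 3, 2, 1, 0, 4]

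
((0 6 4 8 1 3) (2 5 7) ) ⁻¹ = (0 3 1 8 4 6) (2 7 5) 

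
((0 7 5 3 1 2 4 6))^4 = (0 1)(2 7)(3 6)(4 5)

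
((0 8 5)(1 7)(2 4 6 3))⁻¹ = (0 5 8)(1 7)(2 3 6 4)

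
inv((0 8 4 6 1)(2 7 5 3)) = (0 1 6 4 8)(2 3 5 7)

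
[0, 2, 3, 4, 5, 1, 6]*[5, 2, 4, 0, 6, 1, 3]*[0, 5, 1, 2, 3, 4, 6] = [4, 3, 0, 6, 5, 1, 2]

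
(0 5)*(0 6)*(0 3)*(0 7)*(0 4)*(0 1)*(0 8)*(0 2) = (0 5 6 3 7 4 1 8 2) 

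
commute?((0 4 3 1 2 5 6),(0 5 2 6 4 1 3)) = no:(0 4 3 1 2 5 6)*(0 5 2 6 4 1 3) = (0 1 6 5 4),(0 5 2 6 4 1 3)*(0 4 3 1 2 5 6) = (0 6 3 4 2)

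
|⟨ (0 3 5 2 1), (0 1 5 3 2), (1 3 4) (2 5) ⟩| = 720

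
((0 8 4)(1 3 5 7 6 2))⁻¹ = (0 4 8)(1 2 6 7 5 3)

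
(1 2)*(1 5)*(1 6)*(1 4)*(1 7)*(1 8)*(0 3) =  (0 3)(1 2 5 6 4 7 8)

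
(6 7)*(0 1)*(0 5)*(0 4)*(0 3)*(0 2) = (0 1 5 4 3 2)(6 7)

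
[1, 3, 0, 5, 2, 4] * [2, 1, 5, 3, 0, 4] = [1, 3, 2, 4, 5, 0]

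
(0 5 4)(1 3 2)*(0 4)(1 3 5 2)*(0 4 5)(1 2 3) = (0 3 2 1)(4 5)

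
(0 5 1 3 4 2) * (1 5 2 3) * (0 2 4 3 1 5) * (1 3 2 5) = (0 4 3 2 5)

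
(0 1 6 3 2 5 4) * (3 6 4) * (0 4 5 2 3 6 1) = (1 5 6)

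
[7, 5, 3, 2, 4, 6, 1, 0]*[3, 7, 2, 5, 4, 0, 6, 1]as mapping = [0→1, 1→0, 2→5, 3→2, 4→4, 5→6, 6→7, 7→3]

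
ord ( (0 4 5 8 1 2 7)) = 7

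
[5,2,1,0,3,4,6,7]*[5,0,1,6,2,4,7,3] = [4,1,0,5,6,2,7,3] 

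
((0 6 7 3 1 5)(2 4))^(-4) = (0 7 1)(3 5 6)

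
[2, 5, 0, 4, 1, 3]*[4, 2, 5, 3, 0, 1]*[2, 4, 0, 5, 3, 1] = [1, 4, 3, 2, 0, 5]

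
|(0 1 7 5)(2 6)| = 4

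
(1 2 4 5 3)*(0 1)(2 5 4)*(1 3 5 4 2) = (0 3)(1 4 2)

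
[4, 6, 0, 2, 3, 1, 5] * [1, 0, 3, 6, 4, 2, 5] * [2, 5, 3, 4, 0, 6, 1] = [0, 6, 5, 4, 1, 2, 3]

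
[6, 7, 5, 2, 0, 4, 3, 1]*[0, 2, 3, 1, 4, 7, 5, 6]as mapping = [0→5, 1→6, 2→7, 3→3, 4→0, 5→4, 6→1, 7→2]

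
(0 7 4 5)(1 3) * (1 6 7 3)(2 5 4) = (0 3 6 7 2 5)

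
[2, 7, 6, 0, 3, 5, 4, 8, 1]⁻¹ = [3, 8, 0, 4, 6, 5, 2, 1, 7]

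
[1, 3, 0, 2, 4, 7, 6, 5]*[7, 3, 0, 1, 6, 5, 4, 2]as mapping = [0→3, 1→1, 2→7, 3→0, 4→6, 5→2, 6→4, 7→5]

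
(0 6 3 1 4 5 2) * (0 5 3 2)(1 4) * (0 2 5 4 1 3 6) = (1 3)(2 4 6 5)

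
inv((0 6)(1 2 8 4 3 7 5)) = (0 6)(1 5 7 3 4 8 2)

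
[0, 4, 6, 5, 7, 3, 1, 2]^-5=[0, 1, 2, 5, 4, 3, 6, 7]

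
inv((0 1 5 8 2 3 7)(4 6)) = (0 7 3 2 8 5 1)(4 6)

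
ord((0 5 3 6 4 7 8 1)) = 8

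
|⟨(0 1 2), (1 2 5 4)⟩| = 120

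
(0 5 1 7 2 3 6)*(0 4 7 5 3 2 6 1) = (0 3 1 5)(4 7 6)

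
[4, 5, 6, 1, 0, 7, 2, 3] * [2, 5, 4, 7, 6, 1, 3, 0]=[6, 1, 3, 5, 2, 0, 4, 7]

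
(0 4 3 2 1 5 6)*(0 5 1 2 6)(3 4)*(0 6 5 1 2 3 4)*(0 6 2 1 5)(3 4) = (0 3)(2 4 6 5)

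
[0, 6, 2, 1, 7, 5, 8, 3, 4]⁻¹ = [0, 3, 2, 7, 8, 5, 1, 4, 6]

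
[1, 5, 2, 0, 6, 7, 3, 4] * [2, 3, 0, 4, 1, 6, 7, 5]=[3, 6, 0, 2, 7, 5, 4, 1]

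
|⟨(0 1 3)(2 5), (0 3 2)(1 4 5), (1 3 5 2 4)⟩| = 720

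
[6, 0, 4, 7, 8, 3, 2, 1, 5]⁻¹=[1, 7, 6, 5, 2, 8, 0, 3, 4]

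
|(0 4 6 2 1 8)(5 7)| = 6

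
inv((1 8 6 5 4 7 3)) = (1 3 7 4 5 6 8)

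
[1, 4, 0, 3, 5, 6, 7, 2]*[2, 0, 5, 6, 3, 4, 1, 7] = [0, 3, 2, 6, 4, 1, 7, 5]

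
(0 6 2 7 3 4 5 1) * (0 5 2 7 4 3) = (0 6 7)(1 5)(2 4)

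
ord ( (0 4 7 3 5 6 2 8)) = 8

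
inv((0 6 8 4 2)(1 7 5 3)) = (0 2 4 8 6)(1 3 5 7)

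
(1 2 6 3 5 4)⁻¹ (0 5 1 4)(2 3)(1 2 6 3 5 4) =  (0 4 2 1)(5 6)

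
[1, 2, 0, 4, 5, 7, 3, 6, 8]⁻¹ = [2, 0, 1, 6, 3, 4, 7, 5, 8]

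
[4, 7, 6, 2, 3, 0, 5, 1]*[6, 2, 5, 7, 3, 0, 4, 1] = [3, 1, 4, 5, 7, 6, 0, 2]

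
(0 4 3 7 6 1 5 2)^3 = (0 7 5 4 6 2 3 1)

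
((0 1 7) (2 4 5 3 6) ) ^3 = (2 3 4 6 5) 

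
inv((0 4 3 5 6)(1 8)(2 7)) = (0 6 5 3 4)(1 8)(2 7)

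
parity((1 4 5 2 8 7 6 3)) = odd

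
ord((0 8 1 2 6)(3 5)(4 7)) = 10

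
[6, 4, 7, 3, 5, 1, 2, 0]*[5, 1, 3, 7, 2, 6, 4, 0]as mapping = [0→4, 1→2, 2→0, 3→7, 4→6, 5→1, 6→3, 7→5]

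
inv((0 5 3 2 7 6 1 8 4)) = (0 4 8 1 6 7 2 3 5)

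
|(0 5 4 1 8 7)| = 6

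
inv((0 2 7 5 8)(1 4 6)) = (0 8 5 7 2)(1 6 4)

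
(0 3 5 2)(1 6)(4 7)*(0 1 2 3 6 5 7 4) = (0 6 2 1 5 3 7)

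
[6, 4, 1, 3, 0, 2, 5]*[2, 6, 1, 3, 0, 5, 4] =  [4, 0, 6, 3, 2, 1, 5]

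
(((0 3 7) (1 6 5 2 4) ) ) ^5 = (0 7 3) 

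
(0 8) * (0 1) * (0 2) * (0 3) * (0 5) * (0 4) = (0 8 1 2 3 5 4)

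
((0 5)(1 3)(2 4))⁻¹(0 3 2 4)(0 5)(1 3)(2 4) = (1 4 2 5)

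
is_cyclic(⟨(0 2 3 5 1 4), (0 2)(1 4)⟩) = no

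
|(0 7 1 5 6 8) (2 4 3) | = 6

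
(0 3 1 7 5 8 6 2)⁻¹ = (0 2 6 8 5 7 1 3)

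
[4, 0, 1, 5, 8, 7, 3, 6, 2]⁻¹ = [1, 2, 8, 6, 0, 3, 7, 5, 4]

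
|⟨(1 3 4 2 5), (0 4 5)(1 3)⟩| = 720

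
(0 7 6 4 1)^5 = ()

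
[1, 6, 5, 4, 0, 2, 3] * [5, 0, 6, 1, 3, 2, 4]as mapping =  [0→0, 1→4, 2→2, 3→3, 4→5, 5→6, 6→1]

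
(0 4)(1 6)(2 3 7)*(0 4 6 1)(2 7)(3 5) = (0 6)(2 5 3)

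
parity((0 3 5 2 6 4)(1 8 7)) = odd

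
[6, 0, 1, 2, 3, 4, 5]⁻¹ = [1, 2, 3, 4, 5, 6, 0]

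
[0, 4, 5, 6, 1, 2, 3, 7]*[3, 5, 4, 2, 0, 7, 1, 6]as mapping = [0→3, 1→0, 2→7, 3→1, 4→5, 5→4, 6→2, 7→6]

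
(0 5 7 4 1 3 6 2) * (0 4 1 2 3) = (0 5 7 1)(2 4)(3 6)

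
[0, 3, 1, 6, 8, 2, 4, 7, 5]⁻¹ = [0, 2, 5, 1, 6, 8, 3, 7, 4]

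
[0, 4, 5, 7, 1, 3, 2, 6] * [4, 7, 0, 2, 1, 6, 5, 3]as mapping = [0→4, 1→1, 2→6, 3→3, 4→7, 5→2, 6→0, 7→5]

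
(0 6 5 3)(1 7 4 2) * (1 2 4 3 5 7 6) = (0 1 6 7 3)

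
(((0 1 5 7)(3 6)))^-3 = (0 1 5 7)(3 6)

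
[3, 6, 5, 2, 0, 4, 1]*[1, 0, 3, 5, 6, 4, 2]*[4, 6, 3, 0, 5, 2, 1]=[2, 3, 5, 0, 6, 1, 4] 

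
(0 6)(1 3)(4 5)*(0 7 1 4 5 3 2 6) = (1 2 6 7)(3 4)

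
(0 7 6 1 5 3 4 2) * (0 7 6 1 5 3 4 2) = (0 6 5 4)(1 3 2 7)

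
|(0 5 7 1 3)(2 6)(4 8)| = 10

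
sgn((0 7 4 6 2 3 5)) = 1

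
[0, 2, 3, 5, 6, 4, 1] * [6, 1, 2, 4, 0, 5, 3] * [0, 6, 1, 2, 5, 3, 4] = [4, 1, 5, 3, 2, 0, 6]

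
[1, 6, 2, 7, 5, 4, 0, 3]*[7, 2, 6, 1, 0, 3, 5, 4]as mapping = [0→2, 1→5, 2→6, 3→4, 4→3, 5→0, 6→7, 7→1]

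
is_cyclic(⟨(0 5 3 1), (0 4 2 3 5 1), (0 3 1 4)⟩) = no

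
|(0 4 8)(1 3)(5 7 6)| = 6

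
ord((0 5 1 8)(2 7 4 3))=4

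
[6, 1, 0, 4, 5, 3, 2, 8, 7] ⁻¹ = [2, 1, 6, 5, 3, 4, 0, 8, 7] 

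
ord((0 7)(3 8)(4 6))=2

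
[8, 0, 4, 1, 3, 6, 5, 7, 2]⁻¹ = [1, 3, 8, 4, 2, 6, 5, 7, 0]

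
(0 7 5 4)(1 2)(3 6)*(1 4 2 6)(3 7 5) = (0 5 2 4)(1 6 7 3)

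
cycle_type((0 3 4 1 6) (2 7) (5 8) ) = 2^2.5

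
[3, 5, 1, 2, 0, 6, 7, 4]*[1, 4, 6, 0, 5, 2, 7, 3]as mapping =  [0→0, 1→2, 2→4, 3→6, 4→1, 5→7, 6→3, 7→5]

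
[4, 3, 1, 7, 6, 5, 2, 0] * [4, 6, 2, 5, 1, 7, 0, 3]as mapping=[0→1, 1→5, 2→6, 3→3, 4→0, 5→7, 6→2, 7→4]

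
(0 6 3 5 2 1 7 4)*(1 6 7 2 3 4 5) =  (0 7 5 3 1 2 6 4)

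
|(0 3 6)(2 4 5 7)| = 12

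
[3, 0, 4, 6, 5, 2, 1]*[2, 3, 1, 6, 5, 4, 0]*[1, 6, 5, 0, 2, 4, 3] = [3, 5, 4, 1, 2, 6, 0]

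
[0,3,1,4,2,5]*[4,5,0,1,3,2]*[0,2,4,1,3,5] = [3,2,5,1,0,4]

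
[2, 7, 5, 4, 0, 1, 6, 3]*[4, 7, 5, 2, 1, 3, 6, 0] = [5, 0, 3, 1, 4, 7, 6, 2]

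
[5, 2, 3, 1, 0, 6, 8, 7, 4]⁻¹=[4, 3, 1, 2, 8, 0, 5, 7, 6]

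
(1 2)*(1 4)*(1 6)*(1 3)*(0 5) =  (0 5)(1 2 4 6 3)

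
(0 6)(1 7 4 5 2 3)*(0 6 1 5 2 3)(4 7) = (0 1 4 2)(3 5)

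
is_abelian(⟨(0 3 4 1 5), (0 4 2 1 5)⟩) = no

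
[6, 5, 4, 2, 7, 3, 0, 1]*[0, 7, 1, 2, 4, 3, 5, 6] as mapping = [0→5, 1→3, 2→4, 3→1, 4→6, 5→2, 6→0, 7→7] 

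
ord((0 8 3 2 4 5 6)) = 7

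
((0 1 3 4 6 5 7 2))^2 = (0 3 6 7)(1 4 5 2)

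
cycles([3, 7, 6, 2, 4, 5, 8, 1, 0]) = (0 3 2 6 8)(1 7)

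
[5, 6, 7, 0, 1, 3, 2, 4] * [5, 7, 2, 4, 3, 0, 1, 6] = [0, 1, 6, 5, 7, 4, 2, 3]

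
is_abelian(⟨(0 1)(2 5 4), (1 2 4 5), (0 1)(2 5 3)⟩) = no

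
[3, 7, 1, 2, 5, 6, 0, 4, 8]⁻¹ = [6, 2, 3, 0, 7, 4, 5, 1, 8]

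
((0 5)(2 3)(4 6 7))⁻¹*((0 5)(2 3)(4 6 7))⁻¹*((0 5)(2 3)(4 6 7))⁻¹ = (0 5)(2 3)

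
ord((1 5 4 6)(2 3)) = 4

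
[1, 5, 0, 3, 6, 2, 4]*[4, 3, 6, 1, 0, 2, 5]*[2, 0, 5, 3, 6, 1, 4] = [3, 5, 6, 0, 1, 4, 2] 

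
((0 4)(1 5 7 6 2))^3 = (0 4)(1 6 5 2 7)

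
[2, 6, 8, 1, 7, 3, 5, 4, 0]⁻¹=[8, 3, 0, 5, 7, 6, 1, 4, 2]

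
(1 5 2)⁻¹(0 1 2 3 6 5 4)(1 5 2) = (0 5 1 3 6 2 4)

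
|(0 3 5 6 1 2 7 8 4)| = 9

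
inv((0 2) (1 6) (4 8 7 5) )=(0 2) (1 6) (4 5 7 8) 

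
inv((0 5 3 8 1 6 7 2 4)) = (0 4 2 7 6 1 8 3 5)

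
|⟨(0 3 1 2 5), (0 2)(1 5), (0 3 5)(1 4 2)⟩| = 360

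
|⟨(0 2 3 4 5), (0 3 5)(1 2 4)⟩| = 360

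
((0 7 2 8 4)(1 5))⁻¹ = (0 4 8 2 7)(1 5)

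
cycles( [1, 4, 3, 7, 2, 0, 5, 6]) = (0 1 4 2 3 7 6 5)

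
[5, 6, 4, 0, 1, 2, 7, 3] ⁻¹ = [3, 4, 5, 7, 2, 0, 1, 6] 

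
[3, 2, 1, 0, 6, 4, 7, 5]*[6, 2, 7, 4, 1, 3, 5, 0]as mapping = [0→4, 1→7, 2→2, 3→6, 4→5, 5→1, 6→0, 7→3]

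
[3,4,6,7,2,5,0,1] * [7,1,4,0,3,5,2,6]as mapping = [0→0,1→3,2→2,3→6,4→4,5→5,6→7,7→1]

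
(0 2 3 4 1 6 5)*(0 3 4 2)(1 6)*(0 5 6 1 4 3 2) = (0 5 2 3)(1 4)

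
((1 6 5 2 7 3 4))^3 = (1 2 4 5 3 6 7)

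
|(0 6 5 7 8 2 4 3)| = 8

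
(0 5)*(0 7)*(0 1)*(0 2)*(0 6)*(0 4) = (0 5 7 1 2 6 4)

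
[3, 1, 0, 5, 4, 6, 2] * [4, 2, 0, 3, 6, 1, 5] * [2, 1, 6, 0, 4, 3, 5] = [0, 6, 4, 1, 5, 3, 2]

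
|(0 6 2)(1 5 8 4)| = 12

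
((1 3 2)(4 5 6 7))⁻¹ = (1 2 3)(4 7 6 5)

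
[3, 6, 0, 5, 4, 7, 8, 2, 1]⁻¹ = [2, 8, 7, 0, 4, 3, 1, 5, 6]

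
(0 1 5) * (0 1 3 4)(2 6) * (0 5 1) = (0 3 4 5)(2 6)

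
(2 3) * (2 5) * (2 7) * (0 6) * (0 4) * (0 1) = (0 6 4 1)(2 3 5 7)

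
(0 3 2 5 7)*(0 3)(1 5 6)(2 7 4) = (1 5 4 2 6)(3 7)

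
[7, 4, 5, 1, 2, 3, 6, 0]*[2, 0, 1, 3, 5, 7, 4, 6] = [6, 5, 7, 0, 1, 3, 4, 2]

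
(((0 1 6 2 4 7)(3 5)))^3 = (0 2)(1 4)(3 5)(6 7)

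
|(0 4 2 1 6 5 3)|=7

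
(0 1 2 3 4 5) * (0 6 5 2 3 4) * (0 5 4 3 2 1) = (1 2 3 5 6 4)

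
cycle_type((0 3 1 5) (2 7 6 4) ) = 4^2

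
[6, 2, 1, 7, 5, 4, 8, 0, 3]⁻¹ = [7, 2, 1, 8, 5, 4, 0, 3, 6]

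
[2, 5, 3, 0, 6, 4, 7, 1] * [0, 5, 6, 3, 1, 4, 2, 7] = [6, 4, 3, 0, 2, 1, 7, 5] 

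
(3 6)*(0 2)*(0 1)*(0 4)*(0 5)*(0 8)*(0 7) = (0 2 1 4 5 8 7)(3 6)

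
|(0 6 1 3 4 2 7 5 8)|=9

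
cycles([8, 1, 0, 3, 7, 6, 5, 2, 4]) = (0 8 4 7 2)(5 6)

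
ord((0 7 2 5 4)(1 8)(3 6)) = 10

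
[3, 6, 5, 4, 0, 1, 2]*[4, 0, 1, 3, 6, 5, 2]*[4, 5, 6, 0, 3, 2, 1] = [0, 6, 2, 1, 3, 4, 5]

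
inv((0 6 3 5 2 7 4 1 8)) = (0 8 1 4 7 2 5 3 6)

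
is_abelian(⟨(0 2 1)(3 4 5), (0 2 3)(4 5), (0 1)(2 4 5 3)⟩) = no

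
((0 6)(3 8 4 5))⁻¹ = (0 6)(3 5 4 8)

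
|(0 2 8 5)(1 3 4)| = 12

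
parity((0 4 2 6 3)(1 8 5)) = even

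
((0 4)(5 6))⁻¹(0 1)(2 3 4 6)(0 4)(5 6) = (0 5 2 3)(1 4)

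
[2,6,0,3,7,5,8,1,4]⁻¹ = [2,7,0,3,8,5,1,4,6]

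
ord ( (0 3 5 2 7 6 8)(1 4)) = 14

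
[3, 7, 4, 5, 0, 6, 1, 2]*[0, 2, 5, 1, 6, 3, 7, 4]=[1, 4, 6, 3, 0, 7, 2, 5]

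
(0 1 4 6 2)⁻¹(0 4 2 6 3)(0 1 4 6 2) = (0 2 3 1 6)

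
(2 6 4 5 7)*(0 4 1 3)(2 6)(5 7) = (0 4 7 6 1 3)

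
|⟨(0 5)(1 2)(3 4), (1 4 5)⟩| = 18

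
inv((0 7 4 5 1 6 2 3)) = (0 3 2 6 1 5 4 7)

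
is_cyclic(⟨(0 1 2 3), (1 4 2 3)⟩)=no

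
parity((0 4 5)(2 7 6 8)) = odd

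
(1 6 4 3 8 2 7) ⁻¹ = (1 7 2 8 3 4 6) 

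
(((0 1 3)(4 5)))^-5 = (0 1 3)(4 5)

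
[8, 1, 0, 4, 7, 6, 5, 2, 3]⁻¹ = [2, 1, 7, 8, 3, 6, 5, 4, 0]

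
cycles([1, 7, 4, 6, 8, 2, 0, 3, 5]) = (0 1 7 3 6) (2 4 8 5) 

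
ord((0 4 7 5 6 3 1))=7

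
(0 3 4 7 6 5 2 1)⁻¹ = (0 1 2 5 6 7 4 3)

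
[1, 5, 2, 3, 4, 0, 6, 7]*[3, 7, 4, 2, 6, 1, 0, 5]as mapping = [0→7, 1→1, 2→4, 3→2, 4→6, 5→3, 6→0, 7→5]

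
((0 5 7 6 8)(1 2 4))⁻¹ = (0 8 6 7 5)(1 4 2)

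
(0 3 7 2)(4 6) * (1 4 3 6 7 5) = (0 6 3 5 1 4 7 2)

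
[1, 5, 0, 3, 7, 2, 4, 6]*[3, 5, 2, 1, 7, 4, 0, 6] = [5, 4, 3, 1, 6, 2, 7, 0]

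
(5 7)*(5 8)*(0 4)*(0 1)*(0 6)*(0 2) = (0 4 1 6 2)(5 7 8)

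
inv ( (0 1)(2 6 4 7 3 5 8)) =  (0 1)(2 8 5 3 7 4 6)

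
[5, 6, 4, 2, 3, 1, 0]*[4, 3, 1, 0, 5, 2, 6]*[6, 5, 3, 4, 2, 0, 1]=[3, 1, 0, 5, 6, 4, 2]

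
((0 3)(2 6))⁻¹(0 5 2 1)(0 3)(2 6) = (1 3 5 6)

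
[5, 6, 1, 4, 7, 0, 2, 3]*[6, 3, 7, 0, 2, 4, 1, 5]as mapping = [0→4, 1→1, 2→3, 3→2, 4→5, 5→6, 6→7, 7→0]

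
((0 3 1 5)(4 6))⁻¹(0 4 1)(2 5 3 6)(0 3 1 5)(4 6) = (0 1 4 2)(3 6 5)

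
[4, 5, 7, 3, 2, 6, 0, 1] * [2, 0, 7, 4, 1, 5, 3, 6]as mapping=[0→1, 1→5, 2→6, 3→4, 4→7, 5→3, 6→2, 7→0]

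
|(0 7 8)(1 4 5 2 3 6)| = 6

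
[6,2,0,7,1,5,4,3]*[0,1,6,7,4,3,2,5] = [2,6,0,5,1,3,4,7]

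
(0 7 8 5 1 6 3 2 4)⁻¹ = (0 4 2 3 6 1 5 8 7)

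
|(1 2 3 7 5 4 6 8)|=8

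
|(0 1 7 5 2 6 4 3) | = 8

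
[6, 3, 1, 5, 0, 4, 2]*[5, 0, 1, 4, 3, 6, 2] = [2, 4, 0, 6, 5, 3, 1]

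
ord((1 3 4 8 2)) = 5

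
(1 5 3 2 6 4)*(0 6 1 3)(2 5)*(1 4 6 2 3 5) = (0 2 4 5)(1 3)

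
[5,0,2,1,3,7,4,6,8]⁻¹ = [1,3,2,4,6,0,7,5,8]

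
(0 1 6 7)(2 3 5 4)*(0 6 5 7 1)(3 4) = (1 5 3 7 6)(2 4)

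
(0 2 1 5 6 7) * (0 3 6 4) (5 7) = (0 2 1 7 3 6 5 4) 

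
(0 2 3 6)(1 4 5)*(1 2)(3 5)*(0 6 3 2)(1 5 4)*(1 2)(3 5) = (0 3 5)(1 2 4)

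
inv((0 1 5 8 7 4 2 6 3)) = (0 3 6 2 4 7 8 5 1)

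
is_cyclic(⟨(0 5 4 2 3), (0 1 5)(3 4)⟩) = no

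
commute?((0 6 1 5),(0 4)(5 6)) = no:(0 6 1 5)*(0 4)(5 6) = (0 5 4)(1 6),(0 4)(5 6)*(0 6 1 5) = (0 4 6)(1 5)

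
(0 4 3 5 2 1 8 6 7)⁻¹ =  (0 7 6 8 1 2 5 3 4)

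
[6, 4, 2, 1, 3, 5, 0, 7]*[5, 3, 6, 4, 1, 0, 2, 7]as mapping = [0→2, 1→1, 2→6, 3→3, 4→4, 5→0, 6→5, 7→7]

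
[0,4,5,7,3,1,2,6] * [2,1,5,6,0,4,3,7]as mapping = [0→2,1→0,2→4,3→7,4→6,5→1,6→5,7→3]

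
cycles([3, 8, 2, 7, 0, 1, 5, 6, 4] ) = (0 3 7 6 5 1 8 4)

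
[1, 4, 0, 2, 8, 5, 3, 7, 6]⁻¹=[2, 0, 3, 6, 1, 5, 8, 7, 4]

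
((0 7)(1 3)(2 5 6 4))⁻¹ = (0 7)(1 3)(2 4 6 5)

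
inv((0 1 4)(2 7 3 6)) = (0 4 1)(2 6 3 7)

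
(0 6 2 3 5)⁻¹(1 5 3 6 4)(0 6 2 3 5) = (0 5 2 4 1)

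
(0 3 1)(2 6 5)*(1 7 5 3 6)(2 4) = (0 6 3 7 5 4 2 1)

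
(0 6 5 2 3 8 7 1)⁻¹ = (0 1 7 8 3 2 5 6)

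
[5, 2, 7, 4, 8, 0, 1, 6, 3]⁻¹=[5, 6, 1, 8, 3, 0, 7, 2, 4]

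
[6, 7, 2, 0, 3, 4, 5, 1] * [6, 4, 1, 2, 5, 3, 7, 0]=[7, 0, 1, 6, 2, 5, 3, 4]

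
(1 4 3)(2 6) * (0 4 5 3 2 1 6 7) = (0 4 2 7)(1 5 3 6)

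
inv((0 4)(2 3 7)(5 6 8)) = (0 4)(2 7 3)(5 8 6)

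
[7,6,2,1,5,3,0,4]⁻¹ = [6,3,2,5,7,4,1,0]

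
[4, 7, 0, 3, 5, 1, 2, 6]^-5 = [5, 6, 4, 3, 1, 7, 0, 2]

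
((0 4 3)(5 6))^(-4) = (0 3 4)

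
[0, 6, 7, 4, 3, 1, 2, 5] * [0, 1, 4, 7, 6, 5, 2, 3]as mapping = [0→0, 1→2, 2→3, 3→6, 4→7, 5→1, 6→4, 7→5]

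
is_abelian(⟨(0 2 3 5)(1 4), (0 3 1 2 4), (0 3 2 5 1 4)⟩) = no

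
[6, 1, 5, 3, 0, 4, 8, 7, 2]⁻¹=[4, 1, 8, 3, 5, 2, 0, 7, 6]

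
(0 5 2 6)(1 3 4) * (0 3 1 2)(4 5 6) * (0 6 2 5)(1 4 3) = (0 2 3)(1 4 5 6)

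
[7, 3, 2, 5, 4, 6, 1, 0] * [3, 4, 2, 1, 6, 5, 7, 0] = [0, 1, 2, 5, 6, 7, 4, 3]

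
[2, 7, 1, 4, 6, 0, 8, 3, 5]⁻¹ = [5, 2, 0, 7, 3, 8, 4, 1, 6]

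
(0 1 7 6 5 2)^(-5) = (0 1 7 6 5 2)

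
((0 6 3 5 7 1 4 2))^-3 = (0 1 3 2 7 6 4 5)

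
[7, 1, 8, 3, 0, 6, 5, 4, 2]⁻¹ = [4, 1, 8, 3, 7, 6, 5, 0, 2]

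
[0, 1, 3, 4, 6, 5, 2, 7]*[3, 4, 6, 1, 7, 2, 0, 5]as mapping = [0→3, 1→4, 2→1, 3→7, 4→0, 5→2, 6→6, 7→5]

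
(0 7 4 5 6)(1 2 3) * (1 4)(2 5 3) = (0 7 1 5 6)(3 4)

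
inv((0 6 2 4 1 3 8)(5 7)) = (0 8 3 1 4 2 6)(5 7)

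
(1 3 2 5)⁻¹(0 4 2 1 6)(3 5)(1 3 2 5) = (0 4 5 3 6)(1 2)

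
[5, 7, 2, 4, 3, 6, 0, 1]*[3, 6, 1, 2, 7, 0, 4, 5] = [0, 5, 1, 7, 2, 4, 3, 6]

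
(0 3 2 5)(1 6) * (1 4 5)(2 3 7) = (0 7 2 1 6 4 5)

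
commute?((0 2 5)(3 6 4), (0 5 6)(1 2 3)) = no:(0 2 5)(3 6 4)*(0 5 6)(1 2 3) = (0 3)(1 2 6 4), (0 5 6)(1 2 3)*(0 2 5)(3 6 4) = (1 5 4 3)(2 6)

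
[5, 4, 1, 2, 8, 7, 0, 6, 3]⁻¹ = [6, 2, 3, 8, 1, 0, 7, 5, 4]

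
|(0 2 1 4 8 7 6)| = 7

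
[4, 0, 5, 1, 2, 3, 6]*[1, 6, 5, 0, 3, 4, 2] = [3, 1, 4, 6, 5, 0, 2]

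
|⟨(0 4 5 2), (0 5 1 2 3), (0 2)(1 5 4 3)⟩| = 720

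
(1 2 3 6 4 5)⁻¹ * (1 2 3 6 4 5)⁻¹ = (1 4 3)(2 5 6)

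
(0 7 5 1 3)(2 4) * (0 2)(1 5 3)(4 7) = (0 4)(2 7 3)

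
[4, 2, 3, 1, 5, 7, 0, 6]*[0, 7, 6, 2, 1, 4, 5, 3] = [1, 6, 2, 7, 4, 3, 0, 5]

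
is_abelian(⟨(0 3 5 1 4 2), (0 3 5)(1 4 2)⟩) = no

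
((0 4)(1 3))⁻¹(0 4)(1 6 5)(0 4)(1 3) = (0 4)(3 6 5)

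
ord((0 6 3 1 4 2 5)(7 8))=14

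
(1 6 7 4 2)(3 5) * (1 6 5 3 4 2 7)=(1 5 4 7 2 6)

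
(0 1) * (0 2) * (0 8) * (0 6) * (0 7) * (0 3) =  (0 1 2 8 6 7 3) 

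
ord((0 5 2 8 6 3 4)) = 7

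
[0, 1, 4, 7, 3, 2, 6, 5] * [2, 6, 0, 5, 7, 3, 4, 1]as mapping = [0→2, 1→6, 2→7, 3→1, 4→5, 5→0, 6→4, 7→3]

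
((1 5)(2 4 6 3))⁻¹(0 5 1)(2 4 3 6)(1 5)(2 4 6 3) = (0 1 5)(2 3 4 6)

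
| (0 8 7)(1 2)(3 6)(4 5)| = 6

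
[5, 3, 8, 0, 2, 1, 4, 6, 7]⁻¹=[3, 5, 4, 1, 6, 0, 7, 8, 2]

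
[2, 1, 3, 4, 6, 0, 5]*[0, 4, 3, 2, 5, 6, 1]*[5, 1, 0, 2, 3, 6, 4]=[2, 3, 0, 6, 1, 5, 4]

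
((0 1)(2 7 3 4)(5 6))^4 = ()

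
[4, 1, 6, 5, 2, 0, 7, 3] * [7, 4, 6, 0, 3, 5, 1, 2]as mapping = [0→3, 1→4, 2→1, 3→5, 4→6, 5→7, 6→2, 7→0]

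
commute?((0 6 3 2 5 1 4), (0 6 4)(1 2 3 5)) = no:(0 6 3 2 5 1 4)*(0 6 4)(1 2 3 5) = (0 4 6 5 2 1), (0 6 4)(1 2 3 5)*(0 6 3 2 5 1 4) = (0 3 1 5 4 6)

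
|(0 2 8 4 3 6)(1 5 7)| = 6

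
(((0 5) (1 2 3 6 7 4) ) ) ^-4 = (1 3 7) (2 6 4) 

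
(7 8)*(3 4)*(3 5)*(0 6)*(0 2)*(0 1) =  (0 6 2 1)(3 4 5)(7 8)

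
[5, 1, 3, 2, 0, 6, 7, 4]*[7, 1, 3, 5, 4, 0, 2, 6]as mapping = [0→0, 1→1, 2→5, 3→3, 4→7, 5→2, 6→6, 7→4]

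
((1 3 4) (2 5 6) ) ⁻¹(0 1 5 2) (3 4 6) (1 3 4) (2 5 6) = (0 3 6 5) (1 2 4) 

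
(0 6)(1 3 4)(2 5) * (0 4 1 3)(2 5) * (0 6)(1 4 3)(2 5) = (1 6 3 4)(2 5)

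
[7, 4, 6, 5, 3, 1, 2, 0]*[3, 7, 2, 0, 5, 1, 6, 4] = [4, 5, 6, 1, 0, 7, 2, 3]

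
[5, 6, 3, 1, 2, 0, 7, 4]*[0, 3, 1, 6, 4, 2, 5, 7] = [2, 5, 6, 3, 1, 0, 7, 4]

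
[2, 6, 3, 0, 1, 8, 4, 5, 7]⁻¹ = [3, 4, 0, 2, 6, 7, 1, 8, 5]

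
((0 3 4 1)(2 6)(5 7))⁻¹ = (0 1 4 3)(2 6)(5 7)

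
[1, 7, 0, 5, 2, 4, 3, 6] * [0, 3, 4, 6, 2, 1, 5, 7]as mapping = [0→3, 1→7, 2→0, 3→1, 4→4, 5→2, 6→6, 7→5]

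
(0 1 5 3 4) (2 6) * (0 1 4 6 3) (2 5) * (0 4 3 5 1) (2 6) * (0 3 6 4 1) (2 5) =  (0 6) (1 4 3 5) 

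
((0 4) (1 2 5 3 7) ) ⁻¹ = (0 4) (1 7 3 5 2) 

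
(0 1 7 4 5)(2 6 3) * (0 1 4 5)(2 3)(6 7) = (0 4)(1 6 2 7 5)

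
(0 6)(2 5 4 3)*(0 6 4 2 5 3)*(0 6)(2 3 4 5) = (0 5 3 2 4 6)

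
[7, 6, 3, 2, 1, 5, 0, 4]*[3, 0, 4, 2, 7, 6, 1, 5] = [5, 1, 2, 4, 0, 6, 3, 7]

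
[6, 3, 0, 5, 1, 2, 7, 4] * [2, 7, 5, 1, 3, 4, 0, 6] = [0, 1, 2, 4, 7, 5, 6, 3]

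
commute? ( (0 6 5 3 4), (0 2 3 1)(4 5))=no: (0 6 5 3 4) * (0 2 3 1)(4 5)=(0 6 4 2 3 5 1), (0 2 3 1)(4 5) * (0 6 5 3 4)=(0 2 4 3 1 6 5)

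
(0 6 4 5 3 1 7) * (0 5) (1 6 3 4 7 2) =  (0 3 6 7 5 4) (1 2) 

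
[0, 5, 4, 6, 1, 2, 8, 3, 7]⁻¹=[0, 4, 5, 7, 2, 1, 3, 8, 6]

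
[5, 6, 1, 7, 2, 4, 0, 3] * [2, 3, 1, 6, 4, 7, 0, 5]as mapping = [0→7, 1→0, 2→3, 3→5, 4→1, 5→4, 6→2, 7→6]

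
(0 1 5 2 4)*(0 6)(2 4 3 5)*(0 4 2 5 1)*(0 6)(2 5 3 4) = (0 6 2 4)(1 3)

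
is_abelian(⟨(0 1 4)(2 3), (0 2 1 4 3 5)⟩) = no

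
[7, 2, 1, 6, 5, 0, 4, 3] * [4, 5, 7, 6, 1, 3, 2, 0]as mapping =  [0→0, 1→7, 2→5, 3→2, 4→3, 5→4, 6→1, 7→6]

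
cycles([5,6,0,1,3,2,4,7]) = (0 5 2)(1 6 4 3)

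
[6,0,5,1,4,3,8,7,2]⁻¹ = [1,3,8,5,4,2,0,7,6]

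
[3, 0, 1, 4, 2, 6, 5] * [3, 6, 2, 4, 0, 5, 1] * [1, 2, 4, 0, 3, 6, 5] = [3, 0, 5, 1, 4, 2, 6]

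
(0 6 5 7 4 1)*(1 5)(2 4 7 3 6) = (0 2 4 5 3 6 1)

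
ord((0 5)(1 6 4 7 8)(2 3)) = 10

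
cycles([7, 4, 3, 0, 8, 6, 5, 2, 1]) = (0 7 2 3)(1 4 8)(5 6)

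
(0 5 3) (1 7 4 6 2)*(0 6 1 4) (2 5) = (0 2 4 1 7) (3 6 5) 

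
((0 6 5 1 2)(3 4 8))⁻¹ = (0 2 1 5 6)(3 8 4)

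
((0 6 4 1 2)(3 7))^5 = (3 7)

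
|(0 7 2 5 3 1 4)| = 7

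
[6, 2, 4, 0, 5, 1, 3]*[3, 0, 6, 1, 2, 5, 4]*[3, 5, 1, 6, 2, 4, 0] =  [2, 0, 1, 6, 4, 3, 5]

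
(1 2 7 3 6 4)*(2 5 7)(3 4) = (1 5 7 4)(3 6)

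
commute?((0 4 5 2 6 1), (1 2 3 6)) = no:(0 4 5 2 6 1) * (1 2 3 6) = (0 4 5 3 6 2 1), (1 2 3 6) * (0 4 5 2 6 1) = (0 4 5 2 3 1 6)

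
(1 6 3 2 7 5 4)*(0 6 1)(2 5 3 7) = (0 6 7 3 5 4)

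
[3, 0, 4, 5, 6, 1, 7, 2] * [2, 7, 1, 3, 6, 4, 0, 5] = [3, 2, 6, 4, 0, 7, 5, 1]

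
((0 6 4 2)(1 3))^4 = ()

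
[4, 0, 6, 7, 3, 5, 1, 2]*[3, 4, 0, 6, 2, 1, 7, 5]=[2, 3, 7, 5, 6, 1, 4, 0]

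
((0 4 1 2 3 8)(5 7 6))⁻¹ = (0 8 3 2 1 4)(5 6 7)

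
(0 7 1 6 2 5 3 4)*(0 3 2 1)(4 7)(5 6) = (0 4 3 7)(1 5 2 6)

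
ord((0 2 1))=3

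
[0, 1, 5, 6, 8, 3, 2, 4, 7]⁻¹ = [0, 1, 6, 5, 7, 2, 3, 8, 4]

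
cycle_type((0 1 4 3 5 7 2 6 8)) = 9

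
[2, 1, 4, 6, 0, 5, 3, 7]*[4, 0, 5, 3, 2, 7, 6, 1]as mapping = [0→5, 1→0, 2→2, 3→6, 4→4, 5→7, 6→3, 7→1]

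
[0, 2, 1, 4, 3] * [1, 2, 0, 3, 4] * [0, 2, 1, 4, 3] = [2, 0, 1, 3, 4]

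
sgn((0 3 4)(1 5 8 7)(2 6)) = 1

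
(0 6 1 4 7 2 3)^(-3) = (0 7 6 2 1 3 4)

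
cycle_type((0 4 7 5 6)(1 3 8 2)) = 4.5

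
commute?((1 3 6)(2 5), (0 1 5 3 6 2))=no:(1 3 6)(2 5)*(0 1 5 3 6 2)=(0 1 6 5)(2 3), (0 1 5 3 6 2)*(1 3 6)(2 5)=(0 3 1 2)(5 6)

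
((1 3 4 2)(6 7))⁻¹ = (1 2 4 3)(6 7)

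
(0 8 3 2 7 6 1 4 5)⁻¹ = (0 5 4 1 6 7 2 3 8)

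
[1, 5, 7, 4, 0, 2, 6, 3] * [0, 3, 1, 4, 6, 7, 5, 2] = [3, 7, 2, 6, 0, 1, 5, 4]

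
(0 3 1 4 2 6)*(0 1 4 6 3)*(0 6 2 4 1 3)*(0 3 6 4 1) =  (0 4 1 2 3)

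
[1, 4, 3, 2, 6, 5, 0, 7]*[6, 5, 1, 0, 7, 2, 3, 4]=[5, 7, 0, 1, 3, 2, 6, 4]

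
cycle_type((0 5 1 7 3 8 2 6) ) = 8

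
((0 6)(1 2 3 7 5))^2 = (1 3 5 2 7)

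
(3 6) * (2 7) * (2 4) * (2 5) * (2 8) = (2 7 4 5 8)(3 6)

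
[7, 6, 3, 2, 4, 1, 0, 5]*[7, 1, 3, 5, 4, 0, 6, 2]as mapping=[0→2, 1→6, 2→5, 3→3, 4→4, 5→1, 6→7, 7→0]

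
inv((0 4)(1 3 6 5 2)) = (0 4)(1 2 5 6 3)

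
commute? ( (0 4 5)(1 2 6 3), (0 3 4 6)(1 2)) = no: (0 4 5)(1 2 6 3)*(0 3 4 6)(1 2) = (0 6 4 5 3 2), (0 3 4 6)(1 2)*(0 4 5)(1 2 6 3) = (0 1 6 4 3 5)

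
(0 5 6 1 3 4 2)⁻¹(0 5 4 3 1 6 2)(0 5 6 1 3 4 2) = (0 5 6 2 4 3 1)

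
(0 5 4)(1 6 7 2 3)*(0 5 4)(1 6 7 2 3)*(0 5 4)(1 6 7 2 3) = (1 2 6 3 7)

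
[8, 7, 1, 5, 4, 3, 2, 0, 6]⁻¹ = [7, 2, 6, 5, 4, 3, 8, 1, 0]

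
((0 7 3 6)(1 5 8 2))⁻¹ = (0 6 3 7)(1 2 8 5)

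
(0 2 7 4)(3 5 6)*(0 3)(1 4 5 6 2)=(0 1 4 3 6)(2 7 5)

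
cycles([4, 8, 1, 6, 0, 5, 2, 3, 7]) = (0 4)(1 8 7 3 6 2)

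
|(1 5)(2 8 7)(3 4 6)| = 6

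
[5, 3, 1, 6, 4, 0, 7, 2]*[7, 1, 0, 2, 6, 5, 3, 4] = [5, 2, 1, 3, 6, 7, 4, 0]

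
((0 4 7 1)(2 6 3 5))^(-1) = (0 1 7 4)(2 5 3 6)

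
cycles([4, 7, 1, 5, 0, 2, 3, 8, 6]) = (0 4)(1 7 8 6 3 5 2)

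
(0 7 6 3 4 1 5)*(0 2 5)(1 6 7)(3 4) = (0 1)(2 5)(4 6)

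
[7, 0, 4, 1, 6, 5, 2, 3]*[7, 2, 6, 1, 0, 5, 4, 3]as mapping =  [0→3, 1→7, 2→0, 3→2, 4→4, 5→5, 6→6, 7→1]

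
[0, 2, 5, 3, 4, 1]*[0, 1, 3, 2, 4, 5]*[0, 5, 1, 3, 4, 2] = [0, 3, 2, 1, 4, 5]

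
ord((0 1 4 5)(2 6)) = 4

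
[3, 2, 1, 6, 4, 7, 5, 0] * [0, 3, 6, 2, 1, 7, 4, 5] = [2, 6, 3, 4, 1, 5, 7, 0]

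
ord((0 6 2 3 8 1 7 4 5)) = 9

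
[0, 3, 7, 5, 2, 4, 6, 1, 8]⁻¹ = [0, 7, 4, 1, 5, 3, 6, 2, 8]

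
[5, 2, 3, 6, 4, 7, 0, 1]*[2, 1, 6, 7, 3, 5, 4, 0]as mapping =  [0→5, 1→6, 2→7, 3→4, 4→3, 5→0, 6→2, 7→1]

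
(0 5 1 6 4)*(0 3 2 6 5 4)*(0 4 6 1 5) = (0 6 4 3 2 1)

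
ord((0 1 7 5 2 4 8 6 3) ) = 9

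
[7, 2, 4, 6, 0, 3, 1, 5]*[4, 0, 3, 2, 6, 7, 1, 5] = [5, 3, 6, 1, 4, 2, 0, 7] 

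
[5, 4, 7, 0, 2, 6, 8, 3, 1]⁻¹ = [3, 8, 4, 7, 1, 0, 5, 2, 6]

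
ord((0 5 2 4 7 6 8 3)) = 8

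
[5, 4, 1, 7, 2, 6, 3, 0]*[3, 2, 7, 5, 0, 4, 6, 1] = [4, 0, 2, 1, 7, 6, 5, 3]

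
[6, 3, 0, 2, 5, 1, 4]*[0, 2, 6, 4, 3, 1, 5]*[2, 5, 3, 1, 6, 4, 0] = [4, 6, 2, 0, 5, 3, 1]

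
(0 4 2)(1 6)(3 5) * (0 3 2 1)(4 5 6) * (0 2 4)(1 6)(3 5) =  (0 3 1)(2 5 4 6)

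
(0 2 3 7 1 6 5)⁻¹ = (0 5 6 1 7 3 2)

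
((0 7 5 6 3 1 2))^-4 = (0 6 2 5 1 7 3)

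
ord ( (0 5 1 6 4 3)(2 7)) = 6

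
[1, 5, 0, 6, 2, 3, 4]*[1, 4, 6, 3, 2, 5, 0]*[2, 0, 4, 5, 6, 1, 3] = [6, 1, 0, 2, 3, 5, 4]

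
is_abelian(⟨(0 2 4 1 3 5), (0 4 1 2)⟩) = no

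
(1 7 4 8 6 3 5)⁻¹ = (1 5 3 6 8 4 7)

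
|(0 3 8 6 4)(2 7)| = 10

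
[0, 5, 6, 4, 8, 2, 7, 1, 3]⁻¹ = [0, 7, 5, 8, 3, 1, 2, 6, 4]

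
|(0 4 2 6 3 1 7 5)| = 8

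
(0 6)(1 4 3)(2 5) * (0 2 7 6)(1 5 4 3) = (1 3 5 7 6 2 4)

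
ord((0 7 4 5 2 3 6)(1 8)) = 14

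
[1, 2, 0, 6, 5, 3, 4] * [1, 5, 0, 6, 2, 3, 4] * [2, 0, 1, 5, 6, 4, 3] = [4, 2, 0, 6, 5, 3, 1]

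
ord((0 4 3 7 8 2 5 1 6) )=9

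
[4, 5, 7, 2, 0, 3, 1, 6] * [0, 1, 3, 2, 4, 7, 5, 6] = [4, 7, 6, 3, 0, 2, 1, 5]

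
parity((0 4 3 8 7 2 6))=even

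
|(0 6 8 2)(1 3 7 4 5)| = 20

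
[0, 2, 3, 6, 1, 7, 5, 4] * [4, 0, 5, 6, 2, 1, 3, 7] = [4, 5, 6, 3, 0, 7, 1, 2]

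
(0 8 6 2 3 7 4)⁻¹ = (0 4 7 3 2 6 8)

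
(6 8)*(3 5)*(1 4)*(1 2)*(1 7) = (1 4 2 7)(3 5)(6 8)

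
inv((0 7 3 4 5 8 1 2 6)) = (0 6 2 1 8 5 4 3 7)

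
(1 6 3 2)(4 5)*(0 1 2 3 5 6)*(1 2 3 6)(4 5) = (0 2 3 6 4 1)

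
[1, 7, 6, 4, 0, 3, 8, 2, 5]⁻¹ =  [4, 0, 7, 5, 3, 8, 2, 1, 6]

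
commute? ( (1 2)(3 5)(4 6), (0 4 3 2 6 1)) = no: (1 2)(3 5)(4 6)*(0 4 3 2 6 1) = (0 4 1 6 3 5 2), (0 4 3 2 6 1)*(1 2)(3 5)(4 6) = (0 6 2 4 5 3 1)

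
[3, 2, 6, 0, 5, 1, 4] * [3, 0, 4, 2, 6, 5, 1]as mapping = [0→2, 1→4, 2→1, 3→3, 4→5, 5→0, 6→6]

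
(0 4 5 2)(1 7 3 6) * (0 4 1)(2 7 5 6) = (0 1 5 7 3 2 4 6)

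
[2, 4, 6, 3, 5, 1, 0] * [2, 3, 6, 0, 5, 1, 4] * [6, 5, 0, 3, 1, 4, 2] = [2, 4, 1, 6, 5, 3, 0]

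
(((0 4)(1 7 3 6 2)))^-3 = (0 4)(1 3 2 7 6)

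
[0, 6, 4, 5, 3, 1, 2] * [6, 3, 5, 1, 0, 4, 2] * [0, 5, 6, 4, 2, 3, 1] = [1, 6, 0, 2, 5, 4, 3]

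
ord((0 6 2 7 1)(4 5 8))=15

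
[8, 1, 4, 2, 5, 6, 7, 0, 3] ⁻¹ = [7, 1, 3, 8, 2, 4, 5, 6, 0] 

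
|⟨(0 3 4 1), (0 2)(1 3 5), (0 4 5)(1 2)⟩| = 720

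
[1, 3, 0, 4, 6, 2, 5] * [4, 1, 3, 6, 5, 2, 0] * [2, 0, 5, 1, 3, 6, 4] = [0, 4, 3, 6, 2, 1, 5]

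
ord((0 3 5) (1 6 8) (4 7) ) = 6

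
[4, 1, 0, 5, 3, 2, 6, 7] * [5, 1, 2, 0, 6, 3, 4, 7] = [6, 1, 5, 3, 0, 2, 4, 7]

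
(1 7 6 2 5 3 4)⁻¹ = (1 4 3 5 2 6 7)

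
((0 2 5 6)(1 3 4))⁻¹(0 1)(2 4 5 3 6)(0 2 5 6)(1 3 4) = (0 5 1 6 4)(2 3)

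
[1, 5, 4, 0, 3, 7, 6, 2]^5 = [4, 3, 5, 2, 7, 0, 6, 1]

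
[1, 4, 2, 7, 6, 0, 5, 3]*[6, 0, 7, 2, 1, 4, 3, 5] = [0, 1, 7, 5, 3, 6, 4, 2]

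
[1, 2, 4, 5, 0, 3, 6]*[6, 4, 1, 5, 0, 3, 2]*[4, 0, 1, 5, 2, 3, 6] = [2, 0, 4, 5, 6, 3, 1]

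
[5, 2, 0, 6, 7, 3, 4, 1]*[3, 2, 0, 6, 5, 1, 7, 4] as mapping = [0→1, 1→0, 2→3, 3→7, 4→4, 5→6, 6→5, 7→2] 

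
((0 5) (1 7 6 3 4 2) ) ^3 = (0 5) (1 3) (2 6) (4 7) 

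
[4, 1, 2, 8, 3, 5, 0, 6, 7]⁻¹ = [6, 1, 2, 4, 0, 5, 7, 8, 3]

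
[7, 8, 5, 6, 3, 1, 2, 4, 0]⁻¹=[8, 5, 6, 4, 7, 2, 3, 0, 1]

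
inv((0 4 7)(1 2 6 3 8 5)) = (0 7 4)(1 5 8 3 6 2)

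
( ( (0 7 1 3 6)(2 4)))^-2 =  (0 3 7 6 1)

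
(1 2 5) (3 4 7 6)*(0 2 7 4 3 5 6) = (0 2 6 5 1 7) 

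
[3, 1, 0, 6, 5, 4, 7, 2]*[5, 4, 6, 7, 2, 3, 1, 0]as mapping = [0→7, 1→4, 2→5, 3→1, 4→3, 5→2, 6→0, 7→6]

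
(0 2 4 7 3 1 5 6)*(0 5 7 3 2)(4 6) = (1 7 2 6 5 4 3)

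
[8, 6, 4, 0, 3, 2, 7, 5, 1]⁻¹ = [3, 8, 5, 4, 2, 7, 1, 6, 0]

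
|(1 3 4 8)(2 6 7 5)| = 4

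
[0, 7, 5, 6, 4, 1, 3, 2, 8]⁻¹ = [0, 5, 7, 6, 4, 2, 3, 1, 8]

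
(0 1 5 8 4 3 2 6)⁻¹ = (0 6 2 3 4 8 5 1)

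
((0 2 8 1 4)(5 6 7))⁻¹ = (0 4 1 8 2)(5 7 6)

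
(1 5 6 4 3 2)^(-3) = (1 4)(2 6)(3 5)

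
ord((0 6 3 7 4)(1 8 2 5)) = 20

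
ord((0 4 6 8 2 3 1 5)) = 8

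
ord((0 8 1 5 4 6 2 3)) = 8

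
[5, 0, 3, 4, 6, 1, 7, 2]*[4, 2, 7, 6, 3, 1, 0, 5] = [1, 4, 6, 3, 0, 2, 5, 7]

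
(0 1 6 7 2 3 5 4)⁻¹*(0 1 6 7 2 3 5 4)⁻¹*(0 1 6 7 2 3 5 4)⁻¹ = (0 3 6 4 2 1 5 7)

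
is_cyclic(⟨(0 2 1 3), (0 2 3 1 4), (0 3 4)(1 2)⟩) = no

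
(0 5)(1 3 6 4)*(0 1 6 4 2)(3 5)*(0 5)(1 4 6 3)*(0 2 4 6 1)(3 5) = (1 2 3)(4 5 6)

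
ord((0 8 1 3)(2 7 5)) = 12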